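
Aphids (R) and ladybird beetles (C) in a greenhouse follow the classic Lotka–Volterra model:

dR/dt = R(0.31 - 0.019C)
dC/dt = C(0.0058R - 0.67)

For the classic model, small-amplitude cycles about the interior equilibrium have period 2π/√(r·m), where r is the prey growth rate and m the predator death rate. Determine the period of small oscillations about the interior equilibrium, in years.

T ≈ 13.8 years

Here r = 0.31 and m = 0.67, so r·m = 0.208.
ω = √0.208 = 0.456 per year, hence T = 2π/ω ≈ 13.8 years.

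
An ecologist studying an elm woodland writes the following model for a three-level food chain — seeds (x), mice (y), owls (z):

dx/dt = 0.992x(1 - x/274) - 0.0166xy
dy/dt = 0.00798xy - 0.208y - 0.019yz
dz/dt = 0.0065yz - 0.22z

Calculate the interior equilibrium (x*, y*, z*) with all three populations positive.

x* ≈ 119, y* ≈ 33.8, z* ≈ 39

From dz/dt = 0: 0.0065y* = 0.22, so y* = 33.8.
From dx/dt = 0: 0.992(1 - x*/274) = 0.0166·33.8, giving x* = 274·(1 - 0.566) = 119.
From dy/dt = 0: 0.00798·119 - 0.208 = 0.019z*, so z* = 0.74/0.019 = 39.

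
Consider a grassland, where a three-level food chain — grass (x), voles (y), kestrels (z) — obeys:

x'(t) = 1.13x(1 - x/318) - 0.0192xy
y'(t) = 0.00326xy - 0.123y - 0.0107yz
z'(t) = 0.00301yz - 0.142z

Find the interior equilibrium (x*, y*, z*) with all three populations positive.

From dz/dt = 0: 0.00301y* = 0.142, so y* = 47.2.
From dx/dt = 0: 1.13(1 - x*/318) = 0.0192·47.2, giving x* = 318·(1 - 0.802) = 63.1.
From dy/dt = 0: 0.00326·63.1 - 0.123 = 0.0107z*, so z* = 0.0827/0.0107 = 7.73.

x* ≈ 63.1, y* ≈ 47.2, z* ≈ 7.73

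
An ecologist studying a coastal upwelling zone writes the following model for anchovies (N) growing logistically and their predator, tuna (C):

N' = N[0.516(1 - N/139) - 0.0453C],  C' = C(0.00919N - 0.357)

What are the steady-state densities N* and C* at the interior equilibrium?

From dC/dt = 0 with C > 0: 0.00919N* = 0.357, so N* = 38.8.
Substitute into dN/dt = 0: 0.516(1 - 38.8/139) = 0.0453C*.
The bracket is 0.721, giving C* = 0.372/0.0453 = 8.21.

N* ≈ 38.8, C* ≈ 8.21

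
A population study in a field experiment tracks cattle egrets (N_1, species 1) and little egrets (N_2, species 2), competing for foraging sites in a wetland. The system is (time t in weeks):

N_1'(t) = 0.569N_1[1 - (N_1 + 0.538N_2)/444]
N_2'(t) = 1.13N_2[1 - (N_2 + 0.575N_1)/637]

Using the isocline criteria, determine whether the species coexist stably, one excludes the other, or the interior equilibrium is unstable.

Compare the nullcline intercepts: K1/α12 = 444/0.538 = 825 > K2 = 637; K2/α21 = 637/0.575 = 1110 > K1 = 444.
Since both inequalities hold, each species can invade when rare, so the interior equilibrium is stable.

stable coexistence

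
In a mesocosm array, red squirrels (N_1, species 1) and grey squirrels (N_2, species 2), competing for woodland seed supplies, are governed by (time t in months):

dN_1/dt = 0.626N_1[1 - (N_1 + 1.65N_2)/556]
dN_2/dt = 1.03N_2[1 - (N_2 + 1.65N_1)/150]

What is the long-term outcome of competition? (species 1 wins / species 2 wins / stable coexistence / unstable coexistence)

species 1 excludes species 2

Compare the nullcline intercepts: K1/α12 = 556/1.65 = 337 > K2 = 150; K2/α21 = 150/1.65 = 90.9 < K1 = 556.
Since the inequalities point opposite ways, species 1 can invade but species 2 cannot.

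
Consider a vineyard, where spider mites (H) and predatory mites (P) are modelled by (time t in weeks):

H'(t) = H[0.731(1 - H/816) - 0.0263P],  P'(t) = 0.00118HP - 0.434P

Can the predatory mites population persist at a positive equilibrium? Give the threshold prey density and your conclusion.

Threshold H = 368; K > 368, so yes, the predator persists.

The predator equation gives dP/dt > 0 only when H > 0.434/0.00118 = 368.
Without the predator, H → K = 816. Since 816 > 368, the predator can invade and persist.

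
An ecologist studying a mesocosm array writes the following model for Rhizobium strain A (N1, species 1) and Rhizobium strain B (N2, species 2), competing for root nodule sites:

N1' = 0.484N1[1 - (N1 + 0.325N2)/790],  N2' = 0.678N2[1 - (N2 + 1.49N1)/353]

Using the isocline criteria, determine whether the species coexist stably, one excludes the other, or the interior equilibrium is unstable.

species 1 excludes species 2

Compare the nullcline intercepts: K1/α12 = 790/0.325 = 2430 > K2 = 353; K2/α21 = 353/1.49 = 237 < K1 = 790.
Since the inequalities point opposite ways, species 1 can invade but species 2 cannot.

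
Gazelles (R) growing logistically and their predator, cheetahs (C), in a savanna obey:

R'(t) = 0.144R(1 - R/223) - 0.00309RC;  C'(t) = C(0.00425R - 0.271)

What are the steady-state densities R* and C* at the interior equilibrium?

R* ≈ 63.8, C* ≈ 33.3

From dC/dt = 0 with C > 0: 0.00425R* = 0.271, so R* = 63.8.
Substitute into dR/dt = 0: 0.144(1 - 63.8/223) = 0.00309C*.
The bracket is 0.714, giving C* = 0.103/0.00309 = 33.3.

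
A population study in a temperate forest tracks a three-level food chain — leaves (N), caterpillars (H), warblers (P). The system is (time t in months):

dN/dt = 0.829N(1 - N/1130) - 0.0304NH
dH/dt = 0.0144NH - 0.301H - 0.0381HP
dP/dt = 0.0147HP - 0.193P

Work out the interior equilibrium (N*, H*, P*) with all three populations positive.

From dP/dt = 0: 0.0147H* = 0.193, so H* = 13.1.
From dN/dt = 0: 0.829(1 - N*/1130) = 0.0304·13.1, giving N* = 1130·(1 - 0.481) = 586.
From dH/dt = 0: 0.0144·586 - 0.301 = 0.0381P*, so P* = 8.14/0.0381 = 214.

N* ≈ 586, H* ≈ 13.1, P* ≈ 214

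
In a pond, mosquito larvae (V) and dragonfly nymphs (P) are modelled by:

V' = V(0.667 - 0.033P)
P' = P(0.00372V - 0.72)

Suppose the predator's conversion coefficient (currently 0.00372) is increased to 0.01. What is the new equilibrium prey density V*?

At the interior fixed point, setting dP/dt = 0 with P > 0 fixes V* = (predator death rate)/(VP coefficient) — independent of the other coefficients.
With the change, V* = 0.72/0.01 = 72; it falls from 194.

V* ≈ 72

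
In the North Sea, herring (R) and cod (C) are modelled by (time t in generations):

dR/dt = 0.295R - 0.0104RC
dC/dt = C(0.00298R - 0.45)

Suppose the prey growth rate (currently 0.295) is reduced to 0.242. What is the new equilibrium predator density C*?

At the interior fixed point, setting dR/dt = 0 with R > 0 fixes C* = (prey growth rate)/(RC coefficient) — independent of the other coefficients.
With the change, C* = 0.242/0.0104 = 23.3; it falls from 28.4.

C* ≈ 23.3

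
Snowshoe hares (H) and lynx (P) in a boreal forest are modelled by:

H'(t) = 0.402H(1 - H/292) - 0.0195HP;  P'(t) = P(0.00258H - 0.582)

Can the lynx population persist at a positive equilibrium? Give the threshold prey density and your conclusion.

Threshold H = 226; K > 226, so yes, the predator persists.

The predator equation gives dP/dt > 0 only when H > 0.582/0.00258 = 226.
Without the predator, H → K = 292. Since 292 > 226, the predator can invade and persist.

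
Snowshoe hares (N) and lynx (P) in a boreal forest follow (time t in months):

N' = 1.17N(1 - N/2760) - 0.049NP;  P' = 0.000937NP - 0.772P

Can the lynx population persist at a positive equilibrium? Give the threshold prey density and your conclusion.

Threshold N = 824; K > 824, so yes, the predator persists.

The predator equation gives dP/dt > 0 only when N > 0.772/0.000937 = 824.
Without the predator, N → K = 2760. Since 2760 > 824, the predator can invade and persist.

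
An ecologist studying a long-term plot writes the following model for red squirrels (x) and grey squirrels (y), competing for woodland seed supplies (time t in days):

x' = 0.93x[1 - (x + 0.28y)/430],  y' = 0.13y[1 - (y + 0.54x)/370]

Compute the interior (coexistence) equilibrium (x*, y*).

Setting both brackets to zero gives the nullclines x + 0.28y = 430 and 0.54x + y = 370.
Substituting y = 370 - 0.54x into the first: x(1 - 0.28·0.54) = 430 - 0.28·370.
So x* = 326/0.849 = 385, and then y* = 370 - 0.54·385 = 162.

x* ≈ 385, y* ≈ 162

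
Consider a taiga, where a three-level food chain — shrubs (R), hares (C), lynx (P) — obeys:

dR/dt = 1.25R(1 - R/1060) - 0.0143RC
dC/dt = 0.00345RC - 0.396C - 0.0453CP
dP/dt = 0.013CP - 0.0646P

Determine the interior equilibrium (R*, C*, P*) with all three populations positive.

From dP/dt = 0: 0.013C* = 0.0646, so C* = 4.97.
From dR/dt = 0: 1.25(1 - R*/1060) = 0.0143·4.97, giving R* = 1060·(1 - 0.0568) = 1000.
From dC/dt = 0: 0.00345·1000 - 0.396 = 0.0453P*, so P* = 3.05/0.0453 = 67.4.

R* ≈ 1000, C* ≈ 4.97, P* ≈ 67.4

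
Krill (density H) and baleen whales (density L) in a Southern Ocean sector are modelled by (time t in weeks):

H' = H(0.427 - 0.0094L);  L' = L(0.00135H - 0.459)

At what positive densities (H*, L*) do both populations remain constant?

H* ≈ 340, L* ≈ 45.4

Set dL/dt = 0 with L > 0: 0.00135H - 0.459 = 0, so H* = 0.459/0.00135 = 340.
Set dH/dt = 0 with H > 0: 0.427 - 0.0094L = 0, so L* = 0.427/0.0094 = 45.4.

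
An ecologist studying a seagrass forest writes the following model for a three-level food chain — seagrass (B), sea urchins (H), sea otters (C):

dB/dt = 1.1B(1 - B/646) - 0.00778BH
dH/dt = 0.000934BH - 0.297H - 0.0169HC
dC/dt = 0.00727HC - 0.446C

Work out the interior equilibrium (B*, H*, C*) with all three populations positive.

B* ≈ 366, H* ≈ 61.3, C* ≈ 2.64

From dC/dt = 0: 0.00727H* = 0.446, so H* = 61.3.
From dB/dt = 0: 1.1(1 - B*/646) = 0.00778·61.3, giving B* = 646·(1 - 0.434) = 366.
From dH/dt = 0: 0.000934·366 - 0.297 = 0.0169C*, so C* = 0.0446/0.0169 = 2.64.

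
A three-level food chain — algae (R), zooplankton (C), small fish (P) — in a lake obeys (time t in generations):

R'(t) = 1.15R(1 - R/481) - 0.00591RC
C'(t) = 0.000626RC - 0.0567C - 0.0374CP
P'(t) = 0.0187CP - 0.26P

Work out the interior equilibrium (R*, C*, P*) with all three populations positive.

From dP/dt = 0: 0.0187C* = 0.26, so C* = 13.9.
From dR/dt = 0: 1.15(1 - R*/481) = 0.00591·13.9, giving R* = 481·(1 - 0.0715) = 447.
From dC/dt = 0: 0.000626·447 - 0.0567 = 0.0374P*, so P* = 0.223/0.0374 = 5.96.

R* ≈ 447, C* ≈ 13.9, P* ≈ 5.96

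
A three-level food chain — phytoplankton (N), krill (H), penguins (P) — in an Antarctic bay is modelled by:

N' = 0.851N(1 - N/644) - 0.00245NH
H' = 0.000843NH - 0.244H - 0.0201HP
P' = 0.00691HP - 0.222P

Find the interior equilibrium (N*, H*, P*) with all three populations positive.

From dP/dt = 0: 0.00691H* = 0.222, so H* = 32.1.
From dN/dt = 0: 0.851(1 - N*/644) = 0.00245·32.1, giving N* = 644·(1 - 0.0925) = 584.
From dH/dt = 0: 0.000843·584 - 0.244 = 0.0201P*, so P* = 0.249/0.0201 = 12.4.

N* ≈ 584, H* ≈ 32.1, P* ≈ 12.4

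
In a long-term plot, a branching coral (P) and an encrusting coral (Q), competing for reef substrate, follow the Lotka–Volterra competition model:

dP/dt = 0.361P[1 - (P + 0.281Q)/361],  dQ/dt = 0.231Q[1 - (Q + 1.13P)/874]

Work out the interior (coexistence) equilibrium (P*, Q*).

P* ≈ 169, Q* ≈ 683

Setting both brackets to zero gives the nullclines P + 0.281Q = 361 and 1.13P + Q = 874.
Substituting Q = 874 - 1.13P into the first: P(1 - 0.281·1.13) = 361 - 0.281·874.
So P* = 115/0.682 = 169, and then Q* = 874 - 1.13·169 = 683.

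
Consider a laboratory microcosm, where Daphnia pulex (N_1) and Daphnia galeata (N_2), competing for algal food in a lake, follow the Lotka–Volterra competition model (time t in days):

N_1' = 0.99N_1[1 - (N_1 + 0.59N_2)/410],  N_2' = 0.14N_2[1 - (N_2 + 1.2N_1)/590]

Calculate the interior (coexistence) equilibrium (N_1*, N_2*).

N_1* ≈ 212, N_2* ≈ 336

Setting both brackets to zero gives the nullclines N_1 + 0.59N_2 = 410 and 1.2N_1 + N_2 = 590.
Substituting N_2 = 590 - 1.2N_1 into the first: N_1(1 - 0.59·1.2) = 410 - 0.59·590.
So N_1* = 61.9/0.292 = 212, and then N_2* = 590 - 1.2·212 = 336.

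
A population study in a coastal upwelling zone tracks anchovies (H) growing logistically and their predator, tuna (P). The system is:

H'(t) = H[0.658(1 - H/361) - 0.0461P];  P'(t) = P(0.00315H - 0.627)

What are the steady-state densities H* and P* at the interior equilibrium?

From dP/dt = 0 with P > 0: 0.00315H* = 0.627, so H* = 199.
Substitute into dH/dt = 0: 0.658(1 - 199/361) = 0.0461P*.
The bracket is 0.449, giving P* = 0.295/0.0461 = 6.4.

H* ≈ 199, P* ≈ 6.4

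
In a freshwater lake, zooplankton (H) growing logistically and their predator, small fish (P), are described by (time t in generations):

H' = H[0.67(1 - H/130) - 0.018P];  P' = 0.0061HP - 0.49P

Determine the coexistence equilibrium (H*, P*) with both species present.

H* ≈ 80.3, P* ≈ 14.2

From dP/dt = 0 with P > 0: 0.0061H* = 0.49, so H* = 80.3.
Substitute into dH/dt = 0: 0.67(1 - 80.3/130) = 0.018P*.
The bracket is 0.382, giving P* = 0.256/0.018 = 14.2.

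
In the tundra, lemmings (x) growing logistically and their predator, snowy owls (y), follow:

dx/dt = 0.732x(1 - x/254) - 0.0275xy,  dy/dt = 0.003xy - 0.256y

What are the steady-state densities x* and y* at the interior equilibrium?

x* ≈ 85.3, y* ≈ 17.7

From dy/dt = 0 with y > 0: 0.003x* = 0.256, so x* = 85.3.
Substitute into dx/dt = 0: 0.732(1 - 85.3/254) = 0.0275y*.
The bracket is 0.664, giving y* = 0.486/0.0275 = 17.7.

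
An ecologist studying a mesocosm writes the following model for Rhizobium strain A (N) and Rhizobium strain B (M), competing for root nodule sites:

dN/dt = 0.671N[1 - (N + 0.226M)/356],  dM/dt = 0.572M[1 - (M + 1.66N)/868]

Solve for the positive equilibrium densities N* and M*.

N* ≈ 256, M* ≈ 443

Setting both brackets to zero gives the nullclines N + 0.226M = 356 and 1.66N + M = 868.
Substituting M = 868 - 1.66N into the first: N(1 - 0.226·1.66) = 356 - 0.226·868.
So N* = 160/0.625 = 256, and then M* = 868 - 1.66·256 = 443.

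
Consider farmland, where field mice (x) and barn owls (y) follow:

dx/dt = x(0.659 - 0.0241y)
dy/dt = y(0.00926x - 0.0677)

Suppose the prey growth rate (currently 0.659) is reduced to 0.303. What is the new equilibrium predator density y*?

y* ≈ 12.6

At the interior fixed point, setting dx/dt = 0 with x > 0 fixes y* = (prey growth rate)/(xy coefficient) — independent of the other coefficients.
With the change, y* = 0.303/0.0241 = 12.6; it falls from 27.3.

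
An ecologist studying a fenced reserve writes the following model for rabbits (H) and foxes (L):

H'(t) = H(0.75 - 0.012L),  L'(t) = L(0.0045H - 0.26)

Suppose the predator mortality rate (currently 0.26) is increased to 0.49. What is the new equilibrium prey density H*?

At the interior fixed point, setting dL/dt = 0 with L > 0 fixes H* = (predator death rate)/(HL coefficient) — independent of the other coefficients.
With the change, H* = 0.49/0.0045 = 109; it rises from 57.8.

H* ≈ 109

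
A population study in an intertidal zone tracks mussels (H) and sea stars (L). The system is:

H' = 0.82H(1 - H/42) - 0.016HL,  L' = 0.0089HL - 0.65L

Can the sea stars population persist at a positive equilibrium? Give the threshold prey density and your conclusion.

Threshold H = 73; K < 73, so no, the predator goes extinct.

The predator equation gives dL/dt > 0 only when H > 0.65/0.0089 = 73.
Without the predator, H → K = 42. Since 42 < 73, the predator cannot invade.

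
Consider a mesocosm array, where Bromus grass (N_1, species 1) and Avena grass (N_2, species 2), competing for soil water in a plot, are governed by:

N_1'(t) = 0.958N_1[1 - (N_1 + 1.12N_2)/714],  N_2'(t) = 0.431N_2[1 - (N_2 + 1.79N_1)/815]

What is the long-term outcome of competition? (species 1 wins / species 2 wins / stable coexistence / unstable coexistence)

Compare the nullcline intercepts: K1/α12 = 714/1.12 = 637 < K2 = 815; K2/α21 = 815/1.79 = 455 < K1 = 714.
Since both are reversed, neither can invade when rare; the interior point is a saddle.

unstable coexistence (outcome depends on initial conditions)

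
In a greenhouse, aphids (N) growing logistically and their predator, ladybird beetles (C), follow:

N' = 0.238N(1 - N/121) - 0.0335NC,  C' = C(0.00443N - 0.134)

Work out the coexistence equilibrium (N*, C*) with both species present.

From dC/dt = 0 with C > 0: 0.00443N* = 0.134, so N* = 30.2.
Substitute into dN/dt = 0: 0.238(1 - 30.2/121) = 0.0335C*.
The bracket is 0.75, giving C* = 0.179/0.0335 = 5.33.

N* ≈ 30.2, C* ≈ 5.33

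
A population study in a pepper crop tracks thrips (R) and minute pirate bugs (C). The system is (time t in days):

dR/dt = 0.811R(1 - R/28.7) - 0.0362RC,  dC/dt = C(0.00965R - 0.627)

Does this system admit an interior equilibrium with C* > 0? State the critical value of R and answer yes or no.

Threshold R = 65; K < 65, so no, the predator goes extinct.

The predator equation gives dC/dt > 0 only when R > 0.627/0.00965 = 65.
Without the predator, R → K = 28.7. Since 28.7 < 65, the predator cannot invade.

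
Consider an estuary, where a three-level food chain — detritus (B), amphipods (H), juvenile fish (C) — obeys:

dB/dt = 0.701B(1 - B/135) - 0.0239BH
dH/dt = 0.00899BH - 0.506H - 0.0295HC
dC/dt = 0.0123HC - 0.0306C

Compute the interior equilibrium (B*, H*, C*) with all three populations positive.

B* ≈ 124, H* ≈ 2.49, C* ≈ 20.5

From dC/dt = 0: 0.0123H* = 0.0306, so H* = 2.49.
From dB/dt = 0: 0.701(1 - B*/135) = 0.0239·2.49, giving B* = 135·(1 - 0.0848) = 124.
From dH/dt = 0: 0.00899·124 - 0.506 = 0.0295C*, so C* = 0.605/0.0295 = 20.5.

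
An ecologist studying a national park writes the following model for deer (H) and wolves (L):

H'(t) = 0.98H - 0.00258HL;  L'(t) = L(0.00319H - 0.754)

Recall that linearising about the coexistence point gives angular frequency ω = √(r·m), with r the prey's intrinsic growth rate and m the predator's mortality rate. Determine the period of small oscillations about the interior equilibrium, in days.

Here r = 0.98 and m = 0.754, so r·m = 0.739.
ω = √0.739 = 0.86 per day, hence T = 2π/ω ≈ 7.31 days.

T ≈ 7.31 days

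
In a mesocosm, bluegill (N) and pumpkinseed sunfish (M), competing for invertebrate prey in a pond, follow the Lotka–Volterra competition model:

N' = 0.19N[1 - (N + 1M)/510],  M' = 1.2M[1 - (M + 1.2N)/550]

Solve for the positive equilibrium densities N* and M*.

Setting both brackets to zero gives the nullclines N + 1M = 510 and 1.2N + M = 550.
Substituting M = 550 - 1.2N into the first: N(1 - 1·1.2) = 510 - 1·550.
So N* = -40/-0.2 = 200, and then M* = 550 - 1.2·200 = 310.

N* ≈ 200, M* ≈ 310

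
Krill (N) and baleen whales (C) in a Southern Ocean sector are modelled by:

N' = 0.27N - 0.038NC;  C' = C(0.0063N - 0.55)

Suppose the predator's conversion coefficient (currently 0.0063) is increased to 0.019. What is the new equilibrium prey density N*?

At the interior fixed point, setting dC/dt = 0 with C > 0 fixes N* = (predator death rate)/(NC coefficient) — independent of the other coefficients.
With the change, N* = 0.55/0.019 = 28.9; it falls from 87.3.

N* ≈ 28.9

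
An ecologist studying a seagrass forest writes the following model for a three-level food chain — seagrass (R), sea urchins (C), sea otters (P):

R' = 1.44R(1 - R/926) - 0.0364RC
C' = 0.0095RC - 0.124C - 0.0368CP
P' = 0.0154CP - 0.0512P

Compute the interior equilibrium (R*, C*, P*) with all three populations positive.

R* ≈ 848, C* ≈ 3.32, P* ≈ 216

From dP/dt = 0: 0.0154C* = 0.0512, so C* = 3.32.
From dR/dt = 0: 1.44(1 - R*/926) = 0.0364·3.32, giving R* = 926·(1 - 0.084) = 848.
From dC/dt = 0: 0.0095·848 - 0.124 = 0.0368P*, so P* = 7.93/0.0368 = 216.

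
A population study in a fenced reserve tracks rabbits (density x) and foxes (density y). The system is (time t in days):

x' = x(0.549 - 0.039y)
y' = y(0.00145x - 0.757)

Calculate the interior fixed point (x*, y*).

x* ≈ 522, y* ≈ 14.1

Set dy/dt = 0 with y > 0: 0.00145x - 0.757 = 0, so x* = 0.757/0.00145 = 522.
Set dx/dt = 0 with x > 0: 0.549 - 0.039y = 0, so y* = 0.549/0.039 = 14.1.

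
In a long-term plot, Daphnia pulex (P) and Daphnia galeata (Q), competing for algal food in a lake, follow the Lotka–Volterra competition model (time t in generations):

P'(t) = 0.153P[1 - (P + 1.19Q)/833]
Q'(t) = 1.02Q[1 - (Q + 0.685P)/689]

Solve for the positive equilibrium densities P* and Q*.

P* ≈ 70.8, Q* ≈ 640

Setting both brackets to zero gives the nullclines P + 1.19Q = 833 and 0.685P + Q = 689.
Substituting Q = 689 - 0.685P into the first: P(1 - 1.19·0.685) = 833 - 1.19·689.
So P* = 13.1/0.185 = 70.8, and then Q* = 689 - 0.685·70.8 = 640.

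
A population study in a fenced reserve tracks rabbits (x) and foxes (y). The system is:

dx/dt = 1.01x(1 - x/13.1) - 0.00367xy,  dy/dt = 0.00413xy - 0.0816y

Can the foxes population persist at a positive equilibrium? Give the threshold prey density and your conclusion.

Threshold x = 19.8; K < 19.8, so no, the predator goes extinct.

The predator equation gives dy/dt > 0 only when x > 0.0816/0.00413 = 19.8.
Without the predator, x → K = 13.1. Since 13.1 < 19.8, the predator cannot invade.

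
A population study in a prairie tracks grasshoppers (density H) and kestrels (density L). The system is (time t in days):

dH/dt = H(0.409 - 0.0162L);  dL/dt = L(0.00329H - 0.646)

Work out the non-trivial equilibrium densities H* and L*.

Set dL/dt = 0 with L > 0: 0.00329H - 0.646 = 0, so H* = 0.646/0.00329 = 196.
Set dH/dt = 0 with H > 0: 0.409 - 0.0162L = 0, so L* = 0.409/0.0162 = 25.2.

H* ≈ 196, L* ≈ 25.2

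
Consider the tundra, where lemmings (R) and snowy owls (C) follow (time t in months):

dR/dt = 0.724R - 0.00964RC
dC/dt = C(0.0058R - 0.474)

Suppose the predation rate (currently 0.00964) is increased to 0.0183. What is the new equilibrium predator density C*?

C* ≈ 39.6

At the interior fixed point, setting dR/dt = 0 with R > 0 fixes C* = (prey growth rate)/(RC coefficient) — independent of the other coefficients.
With the change, C* = 0.724/0.0183 = 39.6; it falls from 75.1.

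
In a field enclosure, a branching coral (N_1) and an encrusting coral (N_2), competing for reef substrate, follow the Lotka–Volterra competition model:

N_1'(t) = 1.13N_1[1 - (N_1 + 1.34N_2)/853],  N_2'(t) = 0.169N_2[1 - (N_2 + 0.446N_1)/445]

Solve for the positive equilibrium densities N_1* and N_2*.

Setting both brackets to zero gives the nullclines N_1 + 1.34N_2 = 853 and 0.446N_1 + N_2 = 445.
Substituting N_2 = 445 - 0.446N_1 into the first: N_1(1 - 1.34·0.446) = 853 - 1.34·445.
So N_1* = 257/0.402 = 638, and then N_2* = 445 - 0.446·638 = 160.

N_1* ≈ 638, N_2* ≈ 160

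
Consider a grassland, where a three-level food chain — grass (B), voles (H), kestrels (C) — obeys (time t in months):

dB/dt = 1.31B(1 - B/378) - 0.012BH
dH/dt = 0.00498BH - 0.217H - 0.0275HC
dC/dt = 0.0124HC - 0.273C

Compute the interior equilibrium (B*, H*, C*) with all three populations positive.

B* ≈ 302, H* ≈ 22, C* ≈ 46.8

From dC/dt = 0: 0.0124H* = 0.273, so H* = 22.
From dB/dt = 0: 1.31(1 - B*/378) = 0.012·22, giving B* = 378·(1 - 0.202) = 302.
From dH/dt = 0: 0.00498·302 - 0.217 = 0.0275C*, so C* = 1.29/0.0275 = 46.8.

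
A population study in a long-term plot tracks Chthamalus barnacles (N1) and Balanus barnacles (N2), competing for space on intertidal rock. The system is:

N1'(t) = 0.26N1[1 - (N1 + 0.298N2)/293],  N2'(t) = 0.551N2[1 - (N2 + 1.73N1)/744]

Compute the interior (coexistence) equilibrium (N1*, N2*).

Setting both brackets to zero gives the nullclines N1 + 0.298N2 = 293 and 1.73N1 + N2 = 744.
Substituting N2 = 744 - 1.73N1 into the first: N1(1 - 0.298·1.73) = 293 - 0.298·744.
So N1* = 71.3/0.484 = 147, and then N2* = 744 - 1.73·147 = 489.

N1* ≈ 147, N2* ≈ 489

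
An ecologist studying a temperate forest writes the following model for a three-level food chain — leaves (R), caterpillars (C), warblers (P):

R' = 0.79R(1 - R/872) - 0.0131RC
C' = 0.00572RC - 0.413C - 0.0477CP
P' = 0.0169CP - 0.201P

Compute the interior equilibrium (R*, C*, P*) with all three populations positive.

From dP/dt = 0: 0.0169C* = 0.201, so C* = 11.9.
From dR/dt = 0: 0.79(1 - R*/872) = 0.0131·11.9, giving R* = 872·(1 - 0.197) = 700.
From dC/dt = 0: 0.00572·700 - 0.413 = 0.0477P*, so P* = 3.59/0.0477 = 75.3.

R* ≈ 700, C* ≈ 11.9, P* ≈ 75.3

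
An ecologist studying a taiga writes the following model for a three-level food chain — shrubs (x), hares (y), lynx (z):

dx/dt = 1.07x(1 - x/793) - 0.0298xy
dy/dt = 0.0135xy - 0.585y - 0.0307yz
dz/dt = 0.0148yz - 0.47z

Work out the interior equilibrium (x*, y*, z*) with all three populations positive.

x* ≈ 91.6, y* ≈ 31.8, z* ≈ 21.2

From dz/dt = 0: 0.0148y* = 0.47, so y* = 31.8.
From dx/dt = 0: 1.07(1 - x*/793) = 0.0298·31.8, giving x* = 793·(1 - 0.884) = 91.6.
From dy/dt = 0: 0.0135·91.6 - 0.585 = 0.0307z*, so z* = 0.652/0.0307 = 21.2.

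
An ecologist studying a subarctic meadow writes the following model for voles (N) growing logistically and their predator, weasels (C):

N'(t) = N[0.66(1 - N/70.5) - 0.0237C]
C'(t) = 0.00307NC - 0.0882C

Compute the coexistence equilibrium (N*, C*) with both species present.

N* ≈ 28.7, C* ≈ 16.5

From dC/dt = 0 with C > 0: 0.00307N* = 0.0882, so N* = 28.7.
Substitute into dN/dt = 0: 0.66(1 - 28.7/70.5) = 0.0237C*.
The bracket is 0.592, giving C* = 0.391/0.0237 = 16.5.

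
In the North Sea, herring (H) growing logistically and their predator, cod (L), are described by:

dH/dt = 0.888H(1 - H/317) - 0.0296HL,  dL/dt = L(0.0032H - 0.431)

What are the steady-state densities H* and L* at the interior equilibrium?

H* ≈ 135, L* ≈ 17.3

From dL/dt = 0 with L > 0: 0.0032H* = 0.431, so H* = 135.
Substitute into dH/dt = 0: 0.888(1 - 135/317) = 0.0296L*.
The bracket is 0.575, giving L* = 0.511/0.0296 = 17.3.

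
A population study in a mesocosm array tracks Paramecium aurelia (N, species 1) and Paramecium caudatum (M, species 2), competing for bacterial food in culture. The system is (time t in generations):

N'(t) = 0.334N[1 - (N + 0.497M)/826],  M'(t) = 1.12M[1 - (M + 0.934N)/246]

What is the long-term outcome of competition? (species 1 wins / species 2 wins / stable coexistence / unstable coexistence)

Compare the nullcline intercepts: K1/α12 = 826/0.497 = 1660 > K2 = 246; K2/α21 = 246/0.934 = 263 < K1 = 826.
Since the inequalities point opposite ways, species 1 can invade but species 2 cannot.

species 1 excludes species 2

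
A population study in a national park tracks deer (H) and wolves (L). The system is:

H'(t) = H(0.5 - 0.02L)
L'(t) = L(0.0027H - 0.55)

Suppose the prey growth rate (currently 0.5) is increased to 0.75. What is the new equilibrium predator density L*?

At the interior fixed point, setting dH/dt = 0 with H > 0 fixes L* = (prey growth rate)/(HL coefficient) — independent of the other coefficients.
With the change, L* = 0.75/0.02 = 37.5; it rises from 25.

L* ≈ 37.5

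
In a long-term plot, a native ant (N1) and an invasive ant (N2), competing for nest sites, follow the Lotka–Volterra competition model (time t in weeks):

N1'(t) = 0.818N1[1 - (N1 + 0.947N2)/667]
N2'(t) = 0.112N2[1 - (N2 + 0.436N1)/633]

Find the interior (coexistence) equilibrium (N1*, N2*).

Setting both brackets to zero gives the nullclines N1 + 0.947N2 = 667 and 0.436N1 + N2 = 633.
Substituting N2 = 633 - 0.436N1 into the first: N1(1 - 0.947·0.436) = 667 - 0.947·633.
So N1* = 67.5/0.587 = 115, and then N2* = 633 - 0.436·115 = 583.

N1* ≈ 115, N2* ≈ 583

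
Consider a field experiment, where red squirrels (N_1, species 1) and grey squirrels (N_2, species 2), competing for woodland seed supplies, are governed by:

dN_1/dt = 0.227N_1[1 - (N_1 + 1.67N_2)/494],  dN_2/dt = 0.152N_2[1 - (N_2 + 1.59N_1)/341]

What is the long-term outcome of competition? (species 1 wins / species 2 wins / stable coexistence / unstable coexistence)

unstable coexistence (outcome depends on initial conditions)

Compare the nullcline intercepts: K1/α12 = 494/1.67 = 296 < K2 = 341; K2/α21 = 341/1.59 = 214 < K1 = 494.
Since both are reversed, neither can invade when rare; the interior point is a saddle.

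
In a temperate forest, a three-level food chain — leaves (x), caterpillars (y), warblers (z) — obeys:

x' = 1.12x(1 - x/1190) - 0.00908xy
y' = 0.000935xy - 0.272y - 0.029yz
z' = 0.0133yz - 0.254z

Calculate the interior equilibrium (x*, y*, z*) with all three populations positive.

From dz/dt = 0: 0.0133y* = 0.254, so y* = 19.1.
From dx/dt = 0: 1.12(1 - x*/1190) = 0.00908·19.1, giving x* = 1190·(1 - 0.155) = 1010.
From dy/dt = 0: 0.000935·1010 - 0.272 = 0.029z*, so z* = 0.668/0.029 = 23.

x* ≈ 1010, y* ≈ 19.1, z* ≈ 23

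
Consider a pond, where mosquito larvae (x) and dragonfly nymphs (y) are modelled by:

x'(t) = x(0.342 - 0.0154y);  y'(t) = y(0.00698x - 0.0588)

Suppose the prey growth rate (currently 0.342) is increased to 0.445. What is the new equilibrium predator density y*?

At the interior fixed point, setting dx/dt = 0 with x > 0 fixes y* = (prey growth rate)/(xy coefficient) — independent of the other coefficients.
With the change, y* = 0.445/0.0154 = 28.9; it rises from 22.2.

y* ≈ 28.9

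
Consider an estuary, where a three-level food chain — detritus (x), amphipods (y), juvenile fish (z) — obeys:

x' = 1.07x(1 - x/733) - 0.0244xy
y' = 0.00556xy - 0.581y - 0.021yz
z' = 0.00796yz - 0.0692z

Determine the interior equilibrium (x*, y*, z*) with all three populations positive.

From dz/dt = 0: 0.00796y* = 0.0692, so y* = 8.69.
From dx/dt = 0: 1.07(1 - x*/733) = 0.0244·8.69, giving x* = 733·(1 - 0.198) = 588.
From dy/dt = 0: 0.00556·588 - 0.581 = 0.021z*, so z* = 2.69/0.021 = 128.

x* ≈ 588, y* ≈ 8.69, z* ≈ 128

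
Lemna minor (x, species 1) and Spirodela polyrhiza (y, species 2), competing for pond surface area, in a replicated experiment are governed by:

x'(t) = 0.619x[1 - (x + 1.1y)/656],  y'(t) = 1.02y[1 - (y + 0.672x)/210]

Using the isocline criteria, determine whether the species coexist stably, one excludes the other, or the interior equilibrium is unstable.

Compare the nullcline intercepts: K1/α12 = 656/1.1 = 596 > K2 = 210; K2/α21 = 210/0.672 = 312 < K1 = 656.
Since the inequalities point opposite ways, species 1 can invade but species 2 cannot.

species 1 excludes species 2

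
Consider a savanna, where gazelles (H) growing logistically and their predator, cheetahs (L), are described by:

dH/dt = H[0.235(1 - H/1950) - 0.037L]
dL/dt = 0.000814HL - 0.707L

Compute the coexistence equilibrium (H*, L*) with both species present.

From dL/dt = 0 with L > 0: 0.000814H* = 0.707, so H* = 869.
Substitute into dH/dt = 0: 0.235(1 - 869/1950) = 0.037L*.
The bracket is 0.555, giving L* = 0.13/0.037 = 3.52.

H* ≈ 869, L* ≈ 3.52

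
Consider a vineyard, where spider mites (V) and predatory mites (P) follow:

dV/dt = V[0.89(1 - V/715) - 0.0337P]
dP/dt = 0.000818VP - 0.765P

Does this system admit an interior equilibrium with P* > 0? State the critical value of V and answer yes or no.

The predator equation gives dP/dt > 0 only when V > 0.765/0.000818 = 935.
Without the predator, V → K = 715. Since 715 < 935, the predator cannot invade.

Threshold V = 935; K < 935, so no, the predator goes extinct.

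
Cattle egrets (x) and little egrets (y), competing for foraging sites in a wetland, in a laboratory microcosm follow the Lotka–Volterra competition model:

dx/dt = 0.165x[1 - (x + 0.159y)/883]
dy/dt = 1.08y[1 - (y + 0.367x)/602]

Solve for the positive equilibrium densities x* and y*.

x* ≈ 836, y* ≈ 295

Setting both brackets to zero gives the nullclines x + 0.159y = 883 and 0.367x + y = 602.
Substituting y = 602 - 0.367x into the first: x(1 - 0.159·0.367) = 883 - 0.159·602.
So x* = 787/0.942 = 836, and then y* = 602 - 0.367·836 = 295.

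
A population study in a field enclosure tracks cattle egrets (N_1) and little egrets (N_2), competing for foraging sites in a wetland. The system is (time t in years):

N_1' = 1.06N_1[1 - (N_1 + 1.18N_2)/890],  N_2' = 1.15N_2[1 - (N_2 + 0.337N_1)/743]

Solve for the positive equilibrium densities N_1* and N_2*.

N_1* ≈ 22, N_2* ≈ 736

Setting both brackets to zero gives the nullclines N_1 + 1.18N_2 = 890 and 0.337N_1 + N_2 = 743.
Substituting N_2 = 743 - 0.337N_1 into the first: N_1(1 - 1.18·0.337) = 890 - 1.18·743.
So N_1* = 13.3/0.602 = 22, and then N_2* = 743 - 0.337·22 = 736.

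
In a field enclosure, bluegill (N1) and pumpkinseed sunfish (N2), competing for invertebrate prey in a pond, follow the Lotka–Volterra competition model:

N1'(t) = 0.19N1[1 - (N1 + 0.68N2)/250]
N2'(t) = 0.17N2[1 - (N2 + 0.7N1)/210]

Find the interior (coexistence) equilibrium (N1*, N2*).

Setting both brackets to zero gives the nullclines N1 + 0.68N2 = 250 and 0.7N1 + N2 = 210.
Substituting N2 = 210 - 0.7N1 into the first: N1(1 - 0.68·0.7) = 250 - 0.68·210.
So N1* = 107/0.524 = 205, and then N2* = 210 - 0.7·205 = 66.8.

N1* ≈ 205, N2* ≈ 66.8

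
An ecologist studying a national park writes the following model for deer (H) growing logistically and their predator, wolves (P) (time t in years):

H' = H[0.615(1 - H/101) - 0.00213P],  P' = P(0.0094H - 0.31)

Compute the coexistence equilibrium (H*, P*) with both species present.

From dP/dt = 0 with P > 0: 0.0094H* = 0.31, so H* = 33.
Substitute into dH/dt = 0: 0.615(1 - 33/101) = 0.00213P*.
The bracket is 0.673, giving P* = 0.414/0.00213 = 194.

H* ≈ 33, P* ≈ 194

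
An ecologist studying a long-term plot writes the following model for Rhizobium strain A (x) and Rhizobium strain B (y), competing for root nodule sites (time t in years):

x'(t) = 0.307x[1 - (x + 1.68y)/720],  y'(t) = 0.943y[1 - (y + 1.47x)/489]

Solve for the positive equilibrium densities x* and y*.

x* ≈ 69.1, y* ≈ 387

Setting both brackets to zero gives the nullclines x + 1.68y = 720 and 1.47x + y = 489.
Substituting y = 489 - 1.47x into the first: x(1 - 1.68·1.47) = 720 - 1.68·489.
So x* = -102/-1.47 = 69.1, and then y* = 489 - 1.47·69.1 = 387.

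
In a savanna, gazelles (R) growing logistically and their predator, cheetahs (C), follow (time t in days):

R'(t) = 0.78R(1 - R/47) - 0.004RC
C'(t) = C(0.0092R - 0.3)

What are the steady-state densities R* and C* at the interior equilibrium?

From dC/dt = 0 with C > 0: 0.0092R* = 0.3, so R* = 32.6.
Substitute into dR/dt = 0: 0.78(1 - 32.6/47) = 0.004C*.
The bracket is 0.306, giving C* = 0.239/0.004 = 59.7.

R* ≈ 32.6, C* ≈ 59.7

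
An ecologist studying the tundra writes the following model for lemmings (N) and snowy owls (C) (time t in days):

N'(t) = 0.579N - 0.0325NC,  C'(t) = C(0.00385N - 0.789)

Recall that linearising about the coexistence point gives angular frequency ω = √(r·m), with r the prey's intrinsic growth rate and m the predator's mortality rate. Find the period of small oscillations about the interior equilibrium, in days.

T ≈ 9.3 days

Here r = 0.579 and m = 0.789, so r·m = 0.457.
ω = √0.457 = 0.676 per day, hence T = 2π/ω ≈ 9.3 days.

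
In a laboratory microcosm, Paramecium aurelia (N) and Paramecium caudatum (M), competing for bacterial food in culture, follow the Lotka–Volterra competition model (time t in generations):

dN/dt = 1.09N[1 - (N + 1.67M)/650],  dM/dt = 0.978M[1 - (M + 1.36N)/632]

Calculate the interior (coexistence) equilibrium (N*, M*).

N* ≈ 319, M* ≈ 198

Setting both brackets to zero gives the nullclines N + 1.67M = 650 and 1.36N + M = 632.
Substituting M = 632 - 1.36N into the first: N(1 - 1.67·1.36) = 650 - 1.67·632.
So N* = -405/-1.27 = 319, and then M* = 632 - 1.36·319 = 198.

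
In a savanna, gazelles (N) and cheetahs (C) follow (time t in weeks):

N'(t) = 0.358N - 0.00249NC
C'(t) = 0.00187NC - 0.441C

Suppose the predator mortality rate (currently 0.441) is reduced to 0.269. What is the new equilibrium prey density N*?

N* ≈ 144

At the interior fixed point, setting dC/dt = 0 with C > 0 fixes N* = (predator death rate)/(NC coefficient) — independent of the other coefficients.
With the change, N* = 0.269/0.00187 = 144; it falls from 236.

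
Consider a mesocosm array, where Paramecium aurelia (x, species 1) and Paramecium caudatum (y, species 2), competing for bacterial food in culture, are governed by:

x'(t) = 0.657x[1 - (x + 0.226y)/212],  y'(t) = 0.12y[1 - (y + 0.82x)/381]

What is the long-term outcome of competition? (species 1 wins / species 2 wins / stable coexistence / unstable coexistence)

stable coexistence

Compare the nullcline intercepts: K1/α12 = 212/0.226 = 938 > K2 = 381; K2/α21 = 381/0.82 = 465 > K1 = 212.
Since both inequalities hold, each species can invade when rare, so the interior equilibrium is stable.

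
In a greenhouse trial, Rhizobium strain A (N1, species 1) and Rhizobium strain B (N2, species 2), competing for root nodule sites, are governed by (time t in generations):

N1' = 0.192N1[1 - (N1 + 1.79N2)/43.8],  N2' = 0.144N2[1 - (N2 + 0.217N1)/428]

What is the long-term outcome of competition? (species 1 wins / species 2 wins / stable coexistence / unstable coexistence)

species 2 excludes species 1

Compare the nullcline intercepts: K1/α12 = 43.8/1.79 = 24.5 < K2 = 428; K2/α21 = 428/0.217 = 1970 > K1 = 43.8.
Since the inequalities point opposite ways, species 2 can invade but species 1 cannot.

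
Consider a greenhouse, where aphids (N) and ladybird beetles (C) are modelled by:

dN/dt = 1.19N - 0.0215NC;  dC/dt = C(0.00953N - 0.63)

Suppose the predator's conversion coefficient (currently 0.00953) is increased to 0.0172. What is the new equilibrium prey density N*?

At the interior fixed point, setting dC/dt = 0 with C > 0 fixes N* = (predator death rate)/(NC coefficient) — independent of the other coefficients.
With the change, N* = 0.63/0.0172 = 36.6; it falls from 66.1.

N* ≈ 36.6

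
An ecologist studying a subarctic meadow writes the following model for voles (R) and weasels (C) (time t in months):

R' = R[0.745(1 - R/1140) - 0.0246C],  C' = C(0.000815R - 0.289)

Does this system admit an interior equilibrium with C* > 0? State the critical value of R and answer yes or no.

The predator equation gives dC/dt > 0 only when R > 0.289/0.000815 = 355.
Without the predator, R → K = 1140. Since 1140 > 355, the predator can invade and persist.

Threshold R = 355; K > 355, so yes, the predator persists.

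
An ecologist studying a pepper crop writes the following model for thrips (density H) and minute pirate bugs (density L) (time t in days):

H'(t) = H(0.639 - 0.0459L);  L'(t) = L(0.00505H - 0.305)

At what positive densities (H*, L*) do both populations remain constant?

H* ≈ 60.4, L* ≈ 13.9

Set dL/dt = 0 with L > 0: 0.00505H - 0.305 = 0, so H* = 0.305/0.00505 = 60.4.
Set dH/dt = 0 with H > 0: 0.639 - 0.0459L = 0, so L* = 0.639/0.0459 = 13.9.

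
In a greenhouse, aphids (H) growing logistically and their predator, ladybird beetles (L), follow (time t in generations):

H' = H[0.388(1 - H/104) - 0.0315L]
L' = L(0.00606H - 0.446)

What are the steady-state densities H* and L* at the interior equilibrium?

From dL/dt = 0 with L > 0: 0.00606H* = 0.446, so H* = 73.6.
Substitute into dH/dt = 0: 0.388(1 - 73.6/104) = 0.0315L*.
The bracket is 0.292, giving L* = 0.113/0.0315 = 3.6.

H* ≈ 73.6, L* ≈ 3.6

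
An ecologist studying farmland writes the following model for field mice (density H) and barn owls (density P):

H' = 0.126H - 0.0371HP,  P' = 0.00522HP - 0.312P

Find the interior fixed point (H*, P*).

Set dP/dt = 0 with P > 0: 0.00522H - 0.312 = 0, so H* = 0.312/0.00522 = 59.8.
Set dH/dt = 0 with H > 0: 0.126 - 0.0371P = 0, so P* = 0.126/0.0371 = 3.4.

H* ≈ 59.8, P* ≈ 3.4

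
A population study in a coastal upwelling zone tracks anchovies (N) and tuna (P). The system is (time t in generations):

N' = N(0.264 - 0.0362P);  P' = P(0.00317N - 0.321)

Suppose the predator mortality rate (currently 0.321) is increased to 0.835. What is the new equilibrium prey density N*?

At the interior fixed point, setting dP/dt = 0 with P > 0 fixes N* = (predator death rate)/(NP coefficient) — independent of the other coefficients.
With the change, N* = 0.835/0.00317 = 263; it rises from 101.

N* ≈ 263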